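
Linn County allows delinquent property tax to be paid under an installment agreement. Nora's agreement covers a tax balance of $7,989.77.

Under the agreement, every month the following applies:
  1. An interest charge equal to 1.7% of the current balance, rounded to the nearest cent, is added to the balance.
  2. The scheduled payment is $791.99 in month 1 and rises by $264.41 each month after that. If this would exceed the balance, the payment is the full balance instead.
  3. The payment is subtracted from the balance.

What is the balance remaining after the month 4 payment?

Month 1: $7,989.77 +$135.83 interest = $8,125.60; pay $791.99 → $7,333.61
Month 2: $7,333.61 +$124.67 interest = $7,458.28; pay $1,056.40 → $6,401.88
Month 3: $6,401.88 +$108.83 interest = $6,510.71; pay $1,320.81 → $5,189.90
Month 4: $5,189.90 +$88.23 interest = $5,278.13; pay $1,585.22 → $3,692.91

$3,692.91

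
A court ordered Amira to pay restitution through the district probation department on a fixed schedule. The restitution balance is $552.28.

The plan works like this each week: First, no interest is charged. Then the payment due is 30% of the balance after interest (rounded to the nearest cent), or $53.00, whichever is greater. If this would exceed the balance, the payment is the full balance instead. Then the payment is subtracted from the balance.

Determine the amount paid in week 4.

Week 1: $552.28 − $165.68 → $386.60
Week 2: $386.60 − $115.98 → $270.62
Week 3: $270.62 − $81.19 → $189.43
Week 4: $189.43 − $56.83 → $132.60

$56.83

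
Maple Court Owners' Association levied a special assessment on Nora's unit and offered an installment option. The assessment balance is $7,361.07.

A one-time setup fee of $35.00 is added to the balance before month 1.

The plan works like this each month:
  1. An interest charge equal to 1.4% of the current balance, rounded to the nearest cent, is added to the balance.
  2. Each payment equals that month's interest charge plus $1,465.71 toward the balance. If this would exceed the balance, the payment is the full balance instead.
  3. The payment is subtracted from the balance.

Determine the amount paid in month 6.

$68.47

Month 1: opening $7,396.07; interest $103.54 → $7,499.61; payment $1,569.25; balance $5,930.36
Month 2: opening $5,930.36; interest $83.03 → $6,013.39; payment $1,548.74; balance $4,464.65
Month 3: opening $4,464.65; interest $62.51 → $4,527.16; payment $1,528.22; balance $2,998.94
Month 4: opening $2,998.94; interest $41.99 → $3,040.93; payment $1,507.70; balance $1,533.23
Month 5: opening $1,533.23; interest $21.47 → $1,554.70; payment $1,487.18; balance $67.52
Month 6: opening $67.52; interest $0.95 → $68.47; payment $68.47; balance $0.00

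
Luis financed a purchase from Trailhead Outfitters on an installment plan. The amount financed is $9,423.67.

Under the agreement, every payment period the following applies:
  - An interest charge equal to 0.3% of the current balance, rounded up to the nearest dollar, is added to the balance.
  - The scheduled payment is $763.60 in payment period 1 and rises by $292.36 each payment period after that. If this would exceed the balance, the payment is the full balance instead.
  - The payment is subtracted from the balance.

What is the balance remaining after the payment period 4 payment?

$4,714.11

Payment period 1: $9,423.67 +$29.00 interest = $9,452.67; pay $763.60 → $8,689.07
Payment period 2: $8,689.07 +$27.00 interest = $8,716.07; pay $1,055.96 → $7,660.11
Payment period 3: $7,660.11 +$23.00 interest = $7,683.11; pay $1,348.32 → $6,334.79
Payment period 4: $6,334.79 +$20.00 interest = $6,354.79; pay $1,640.68 → $4,714.11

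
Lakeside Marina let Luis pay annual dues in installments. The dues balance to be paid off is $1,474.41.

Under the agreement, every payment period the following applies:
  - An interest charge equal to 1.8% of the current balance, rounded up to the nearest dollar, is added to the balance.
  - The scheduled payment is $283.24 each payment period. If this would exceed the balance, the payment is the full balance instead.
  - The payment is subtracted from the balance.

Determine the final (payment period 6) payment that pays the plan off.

$149.21

Payment period 1: $1,474.41 +$27.00 interest = $1,501.41; pay $283.24 → $1,218.17
Payment period 2: $1,218.17 +$22.00 interest = $1,240.17; pay $283.24 → $956.93
Payment period 3: $956.93 +$18.00 interest = $974.93; pay $283.24 → $691.69
Payment period 4: $691.69 +$13.00 interest = $704.69; pay $283.24 → $421.45
Payment period 5: $421.45 +$8.00 interest = $429.45; pay $283.24 → $146.21
Payment period 6: $146.21 +$3.00 interest = $149.21; pay $149.21 → $0.00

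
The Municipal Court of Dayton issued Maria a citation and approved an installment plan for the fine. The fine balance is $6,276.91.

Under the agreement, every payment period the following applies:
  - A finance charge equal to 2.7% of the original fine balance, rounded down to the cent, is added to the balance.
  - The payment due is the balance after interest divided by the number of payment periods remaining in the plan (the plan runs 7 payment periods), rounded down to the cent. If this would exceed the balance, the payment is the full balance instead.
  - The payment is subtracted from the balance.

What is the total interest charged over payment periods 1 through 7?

$1,186.29

# | Opening | Interest | Payment | End bal
1 | $6,276.91 | $169.47 | $920.91 | $5,525.47
2 | $5,525.47 | $169.47 | $949.15 | $4,745.79
3 | $4,745.79 | $169.47 | $983.05 | $3,932.21
4 | $3,932.21 | $169.47 | $1,025.42 | $3,076.26
5 | $3,076.26 | $169.47 | $1,081.91 | $2,163.82
6 | $2,163.82 | $169.47 | $1,166.64 | $1,166.65
7 | $1,166.65 | $169.47 | $1,336.12 | $0.00
Total interest: $169.47 + $169.47 + $169.47 + $169.47 + $169.47 + $169.47 + $169.47 = $1,186.29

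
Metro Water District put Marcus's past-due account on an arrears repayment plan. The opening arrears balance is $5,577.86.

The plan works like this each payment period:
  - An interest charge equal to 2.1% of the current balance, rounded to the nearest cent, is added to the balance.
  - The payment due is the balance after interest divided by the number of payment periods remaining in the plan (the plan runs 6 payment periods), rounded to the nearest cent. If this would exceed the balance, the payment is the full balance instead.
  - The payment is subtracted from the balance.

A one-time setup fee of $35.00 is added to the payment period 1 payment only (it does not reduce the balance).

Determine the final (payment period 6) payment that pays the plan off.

$1,053.10

Payment period 1: opening $5,577.86; interest $117.14 → $5,695.00; payment $949.17 (+ $35.00 fee); balance $4,745.83
Payment period 2: opening $4,745.83; interest $99.66 → $4,845.49; payment $969.10; balance $3,876.39
Payment period 3: opening $3,876.39; interest $81.40 → $3,957.79; payment $989.45; balance $2,968.34
Payment period 4: opening $2,968.34; interest $62.34 → $3,030.68; payment $1,010.23; balance $2,020.45
Payment period 5: opening $2,020.45; interest $42.43 → $2,062.88; payment $1,031.44; balance $1,031.44
Payment period 6: opening $1,031.44; interest $21.66 → $1,053.10; payment $1,053.10; balance $0.00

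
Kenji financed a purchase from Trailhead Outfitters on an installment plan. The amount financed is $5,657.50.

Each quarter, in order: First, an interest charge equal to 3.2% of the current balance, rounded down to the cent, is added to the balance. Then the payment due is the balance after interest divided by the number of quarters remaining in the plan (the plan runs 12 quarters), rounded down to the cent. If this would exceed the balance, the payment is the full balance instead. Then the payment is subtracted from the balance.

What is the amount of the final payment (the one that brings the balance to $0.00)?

# | Opening | Interest | Payment | End bal
1 | $5,657.50 | $181.04 | $486.54 | $5,352.00
2 | $5,352.00 | $171.26 | $502.11 | $5,021.15
3 | $5,021.15 | $160.67 | $518.18 | $4,663.64
4 | $4,663.64 | $149.23 | $534.76 | $4,278.11
5 | $4,278.11 | $136.89 | $551.87 | $3,863.13
6 | $3,863.13 | $123.62 | $569.53 | $3,417.22
7 | $3,417.22 | $109.35 | $587.76 | $2,938.81
8 | $2,938.81 | $94.04 | $606.57 | $2,426.28
9 | $2,426.28 | $77.64 | $625.98 | $1,877.94
10 | $1,877.94 | $60.09 | $646.01 | $1,292.02
11 | $1,292.02 | $41.34 | $666.68 | $666.68
12 | $666.68 | $21.33 | $688.01 | $0.00

$688.01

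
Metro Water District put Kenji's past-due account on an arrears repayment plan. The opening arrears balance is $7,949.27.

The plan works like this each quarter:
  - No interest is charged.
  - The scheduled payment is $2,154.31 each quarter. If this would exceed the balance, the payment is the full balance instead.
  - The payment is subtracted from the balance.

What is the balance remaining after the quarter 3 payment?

$1,486.34

# | Opening | Payment | End bal
1 | $7,949.27 | $2,154.31 | $5,794.96
2 | $5,794.96 | $2,154.31 | $3,640.65
3 | $3,640.65 | $2,154.31 | $1,486.34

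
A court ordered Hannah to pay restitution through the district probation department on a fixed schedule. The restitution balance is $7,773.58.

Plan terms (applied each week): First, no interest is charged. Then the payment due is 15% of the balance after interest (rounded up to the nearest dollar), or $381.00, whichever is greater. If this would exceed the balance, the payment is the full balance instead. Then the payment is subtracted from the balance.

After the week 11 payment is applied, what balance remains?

Week 1: opening $7,773.58; payment $1,167.00; balance $6,606.58
Week 2: opening $6,606.58; payment $991.00; balance $5,615.58
Week 3: opening $5,615.58; payment $843.00; balance $4,772.58
Week 4: opening $4,772.58; payment $716.00; balance $4,056.58
Week 5: opening $4,056.58; payment $609.00; balance $3,447.58
Week 6: opening $3,447.58; payment $518.00; balance $2,929.58
Week 7: opening $2,929.58; payment $440.00; balance $2,489.58
Week 8: opening $2,489.58; payment $381.00; balance $2,108.58
Week 9: opening $2,108.58; payment $381.00; balance $1,727.58
Week 10: opening $1,727.58; payment $381.00; balance $1,346.58
Week 11: opening $1,346.58; payment $381.00; balance $965.58

$965.58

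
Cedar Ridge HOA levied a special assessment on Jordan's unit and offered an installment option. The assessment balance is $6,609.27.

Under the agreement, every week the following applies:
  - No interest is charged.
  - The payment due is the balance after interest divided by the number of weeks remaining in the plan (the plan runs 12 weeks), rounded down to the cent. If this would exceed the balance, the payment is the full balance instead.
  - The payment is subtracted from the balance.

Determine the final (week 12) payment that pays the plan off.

# | Opening | Payment | End bal
1 | $6,609.27 | $550.77 | $6,058.50
2 | $6,058.50 | $550.77 | $5,507.73
3 | $5,507.73 | $550.77 | $4,956.96
4 | $4,956.96 | $550.77 | $4,406.19
5 | $4,406.19 | $550.77 | $3,855.42
6 | $3,855.42 | $550.77 | $3,304.65
7 | $3,304.65 | $550.77 | $2,753.88
8 | $2,753.88 | $550.77 | $2,203.11
9 | $2,203.11 | $550.77 | $1,652.34
10 | $1,652.34 | $550.78 | $1,101.56
11 | $1,101.56 | $550.78 | $550.78
12 | $550.78 | $550.78 | $0.00

$550.78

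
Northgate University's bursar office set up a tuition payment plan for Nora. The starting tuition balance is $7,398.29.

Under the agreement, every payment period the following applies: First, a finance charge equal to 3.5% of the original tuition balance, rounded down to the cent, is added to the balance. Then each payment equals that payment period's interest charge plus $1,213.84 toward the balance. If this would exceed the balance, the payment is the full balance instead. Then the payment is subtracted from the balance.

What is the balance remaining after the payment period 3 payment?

$3,756.77

Payment period 1: opening $7,398.29; interest $258.94 → $7,657.23; payment $1,472.78; balance $6,184.45
Payment period 2: opening $6,184.45; interest $258.94 → $6,443.39; payment $1,472.78; balance $4,970.61
Payment period 3: opening $4,970.61; interest $258.94 → $5,229.55; payment $1,472.78; balance $3,756.77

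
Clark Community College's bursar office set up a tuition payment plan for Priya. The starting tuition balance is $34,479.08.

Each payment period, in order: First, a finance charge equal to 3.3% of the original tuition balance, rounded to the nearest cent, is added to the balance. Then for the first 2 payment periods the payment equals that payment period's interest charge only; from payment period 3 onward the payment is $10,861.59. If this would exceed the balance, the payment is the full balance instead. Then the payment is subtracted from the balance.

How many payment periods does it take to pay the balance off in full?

# | Opening | Interest | Payment | End bal
1 | $34,479.08 | $1,137.81 | $1,137.81 | $34,479.08
2 | $34,479.08 | $1,137.81 | $1,137.81 | $34,479.08
3 | $34,479.08 | $1,137.81 | $10,861.59 | $24,755.30
4 | $24,755.30 | $1,137.81 | $10,861.59 | $15,031.52
5 | $15,031.52 | $1,137.81 | $10,861.59 | $5,307.74
6 | $5,307.74 | $1,137.81 | $6,445.55 | $0.00
Balance reaches $0.00 in payment period 6.

6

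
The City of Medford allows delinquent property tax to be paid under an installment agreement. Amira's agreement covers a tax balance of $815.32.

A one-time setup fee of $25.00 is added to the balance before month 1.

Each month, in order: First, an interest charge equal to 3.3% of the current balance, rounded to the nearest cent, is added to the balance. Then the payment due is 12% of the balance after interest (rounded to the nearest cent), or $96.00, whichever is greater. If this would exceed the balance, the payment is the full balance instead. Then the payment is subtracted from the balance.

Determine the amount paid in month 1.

Month 1: opening $840.32; interest $27.73 → $868.05; payment $104.17; balance $763.88

$104.17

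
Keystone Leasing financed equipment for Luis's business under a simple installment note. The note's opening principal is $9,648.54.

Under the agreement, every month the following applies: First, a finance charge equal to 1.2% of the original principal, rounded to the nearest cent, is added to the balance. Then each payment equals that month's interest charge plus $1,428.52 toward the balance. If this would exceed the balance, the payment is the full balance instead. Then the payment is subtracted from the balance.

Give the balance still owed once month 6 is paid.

$1,077.42

Month 1: opening $9,648.54; interest $115.78 → $9,764.32; payment $1,544.30; balance $8,220.02
Month 2: opening $8,220.02; interest $115.78 → $8,335.80; payment $1,544.30; balance $6,791.50
Month 3: opening $6,791.50; interest $115.78 → $6,907.28; payment $1,544.30; balance $5,362.98
Month 4: opening $5,362.98; interest $115.78 → $5,478.76; payment $1,544.30; balance $3,934.46
Month 5: opening $3,934.46; interest $115.78 → $4,050.24; payment $1,544.30; balance $2,505.94
Month 6: opening $2,505.94; interest $115.78 → $2,621.72; payment $1,544.30; balance $1,077.42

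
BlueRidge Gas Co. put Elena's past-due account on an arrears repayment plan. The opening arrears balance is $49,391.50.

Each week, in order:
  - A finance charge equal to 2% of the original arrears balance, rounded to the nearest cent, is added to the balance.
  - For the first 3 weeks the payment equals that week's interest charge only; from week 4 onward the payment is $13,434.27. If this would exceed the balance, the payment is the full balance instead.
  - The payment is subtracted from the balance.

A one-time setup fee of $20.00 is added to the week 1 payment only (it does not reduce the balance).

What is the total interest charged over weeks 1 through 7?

Week 1: opening $49,391.50; interest $987.83 → $50,379.33; payment $987.83 (+ $20.00 fee); balance $49,391.50
Week 2: opening $49,391.50; interest $987.83 → $50,379.33; payment $987.83; balance $49,391.50
Week 3: opening $49,391.50; interest $987.83 → $50,379.33; payment $987.83; balance $49,391.50
Week 4: opening $49,391.50; interest $987.83 → $50,379.33; payment $13,434.27; balance $36,945.06
Week 5: opening $36,945.06; interest $987.83 → $37,932.89; payment $13,434.27; balance $24,498.62
Week 6: opening $24,498.62; interest $987.83 → $25,486.45; payment $13,434.27; balance $12,052.18
Week 7: opening $12,052.18; interest $987.83 → $13,040.01; payment $13,040.01; balance $0.00
Total interest: $987.83 + $987.83 + $987.83 + $987.83 + $987.83 + $987.83 + $987.83 = $6,914.81

$6,914.81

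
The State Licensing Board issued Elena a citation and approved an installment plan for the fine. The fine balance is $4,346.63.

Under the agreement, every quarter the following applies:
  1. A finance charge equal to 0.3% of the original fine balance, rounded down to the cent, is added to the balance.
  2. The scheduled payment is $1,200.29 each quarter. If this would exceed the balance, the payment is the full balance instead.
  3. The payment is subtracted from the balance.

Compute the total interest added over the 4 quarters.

# | Opening | Interest | Payment | End bal
1 | $4,346.63 | $13.03 | $1,200.29 | $3,159.37
2 | $3,159.37 | $13.03 | $1,200.29 | $1,972.11
3 | $1,972.11 | $13.03 | $1,200.29 | $784.85
4 | $784.85 | $13.03 | $797.88 | $0.00
Total interest: $13.03 + $13.03 + $13.03 + $13.03 = $52.12

$52.12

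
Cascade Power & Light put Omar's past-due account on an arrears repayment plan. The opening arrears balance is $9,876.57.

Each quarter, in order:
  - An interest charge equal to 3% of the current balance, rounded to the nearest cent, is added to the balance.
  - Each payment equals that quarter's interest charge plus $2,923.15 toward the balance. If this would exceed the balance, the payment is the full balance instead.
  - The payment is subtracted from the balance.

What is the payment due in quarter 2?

Quarter 1: opening $9,876.57; interest $296.30 → $10,172.87; payment $3,219.45; balance $6,953.42
Quarter 2: opening $6,953.42; interest $208.60 → $7,162.02; payment $3,131.75; balance $4,030.27

$3,131.75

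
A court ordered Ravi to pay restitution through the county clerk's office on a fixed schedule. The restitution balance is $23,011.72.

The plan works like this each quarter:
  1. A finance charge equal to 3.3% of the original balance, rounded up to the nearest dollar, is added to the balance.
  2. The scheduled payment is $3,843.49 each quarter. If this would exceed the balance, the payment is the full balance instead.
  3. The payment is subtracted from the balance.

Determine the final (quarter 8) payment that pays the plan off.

$2,187.29

Quarter 1: opening $23,011.72; interest $760.00 → $23,771.72; payment $3,843.49; balance $19,928.23
Quarter 2: opening $19,928.23; interest $760.00 → $20,688.23; payment $3,843.49; balance $16,844.74
Quarter 3: opening $16,844.74; interest $760.00 → $17,604.74; payment $3,843.49; balance $13,761.25
Quarter 4: opening $13,761.25; interest $760.00 → $14,521.25; payment $3,843.49; balance $10,677.76
Quarter 5: opening $10,677.76; interest $760.00 → $11,437.76; payment $3,843.49; balance $7,594.27
Quarter 6: opening $7,594.27; interest $760.00 → $8,354.27; payment $3,843.49; balance $4,510.78
Quarter 7: opening $4,510.78; interest $760.00 → $5,270.78; payment $3,843.49; balance $1,427.29
Quarter 8: opening $1,427.29; interest $760.00 → $2,187.29; payment $2,187.29; balance $0.00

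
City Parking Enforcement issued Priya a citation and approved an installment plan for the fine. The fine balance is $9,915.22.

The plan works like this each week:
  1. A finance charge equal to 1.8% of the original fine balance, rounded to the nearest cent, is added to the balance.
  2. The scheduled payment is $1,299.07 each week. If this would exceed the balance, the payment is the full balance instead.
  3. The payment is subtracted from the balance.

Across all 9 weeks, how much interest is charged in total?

Week 1: opening $9,915.22; interest $178.47 → $10,093.69; payment $1,299.07; balance $8,794.62
Week 2: opening $8,794.62; interest $178.47 → $8,973.09; payment $1,299.07; balance $7,674.02
Week 3: opening $7,674.02; interest $178.47 → $7,852.49; payment $1,299.07; balance $6,553.42
Week 4: opening $6,553.42; interest $178.47 → $6,731.89; payment $1,299.07; balance $5,432.82
Week 5: opening $5,432.82; interest $178.47 → $5,611.29; payment $1,299.07; balance $4,312.22
Week 6: opening $4,312.22; interest $178.47 → $4,490.69; payment $1,299.07; balance $3,191.62
Week 7: opening $3,191.62; interest $178.47 → $3,370.09; payment $1,299.07; balance $2,071.02
Week 8: opening $2,071.02; interest $178.47 → $2,249.49; payment $1,299.07; balance $950.42
Week 9: opening $950.42; interest $178.47 → $1,128.89; payment $1,128.89; balance $0.00
Total interest: $178.47 + $178.47 + $178.47 + $178.47 + $178.47 + $178.47 + $178.47 + $178.47 + $178.47 = $1,606.23

$1,606.23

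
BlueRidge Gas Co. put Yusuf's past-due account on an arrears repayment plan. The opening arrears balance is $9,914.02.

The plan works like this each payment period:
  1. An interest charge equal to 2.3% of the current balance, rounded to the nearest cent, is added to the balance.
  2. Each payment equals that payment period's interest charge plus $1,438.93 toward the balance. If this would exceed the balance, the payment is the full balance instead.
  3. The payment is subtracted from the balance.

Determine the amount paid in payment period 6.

Payment period 1: opening $9,914.02; interest $228.02 → $10,142.04; payment $1,666.95; balance $8,475.09
Payment period 2: opening $8,475.09; interest $194.93 → $8,670.02; payment $1,633.86; balance $7,036.16
Payment period 3: opening $7,036.16; interest $161.83 → $7,197.99; payment $1,600.76; balance $5,597.23
Payment period 4: opening $5,597.23; interest $128.74 → $5,725.97; payment $1,567.67; balance $4,158.30
Payment period 5: opening $4,158.30; interest $95.64 → $4,253.94; payment $1,534.57; balance $2,719.37
Payment period 6: opening $2,719.37; interest $62.55 → $2,781.92; payment $1,501.48; balance $1,280.44

$1,501.48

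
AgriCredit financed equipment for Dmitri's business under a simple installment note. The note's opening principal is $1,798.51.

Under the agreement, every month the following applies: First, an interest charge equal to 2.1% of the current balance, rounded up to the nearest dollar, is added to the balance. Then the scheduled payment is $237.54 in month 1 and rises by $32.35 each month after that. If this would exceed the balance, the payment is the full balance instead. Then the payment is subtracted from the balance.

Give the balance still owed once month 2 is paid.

Month 1: opening $1,798.51; interest $38.00 → $1,836.51; payment $237.54; balance $1,598.97
Month 2: opening $1,598.97; interest $34.00 → $1,632.97; payment $269.89; balance $1,363.08

$1,363.08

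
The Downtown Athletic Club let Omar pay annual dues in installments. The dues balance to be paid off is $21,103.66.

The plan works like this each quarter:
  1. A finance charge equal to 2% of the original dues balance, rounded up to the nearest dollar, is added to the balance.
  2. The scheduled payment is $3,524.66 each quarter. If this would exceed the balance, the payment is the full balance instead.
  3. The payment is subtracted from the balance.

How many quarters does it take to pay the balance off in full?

7

# | Opening | Interest | Payment | End bal
1 | $21,103.66 | $423.00 | $3,524.66 | $18,002.00
2 | $18,002.00 | $423.00 | $3,524.66 | $14,900.34
3 | $14,900.34 | $423.00 | $3,524.66 | $11,798.68
4 | $11,798.68 | $423.00 | $3,524.66 | $8,697.02
5 | $8,697.02 | $423.00 | $3,524.66 | $5,595.36
6 | $5,595.36 | $423.00 | $3,524.66 | $2,493.70
7 | $2,493.70 | $423.00 | $2,916.70 | $0.00
Balance reaches $0.00 in quarter 7.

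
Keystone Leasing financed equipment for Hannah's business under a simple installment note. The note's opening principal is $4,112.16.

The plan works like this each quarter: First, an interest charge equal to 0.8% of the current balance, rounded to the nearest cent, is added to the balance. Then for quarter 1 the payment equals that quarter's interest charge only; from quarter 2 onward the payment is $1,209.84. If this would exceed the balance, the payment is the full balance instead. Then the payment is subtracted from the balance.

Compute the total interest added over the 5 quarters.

$107.69

# | Opening | Interest | Payment | End bal
1 | $4,112.16 | $32.90 | $32.90 | $4,112.16
2 | $4,112.16 | $32.90 | $1,209.84 | $2,935.22
3 | $2,935.22 | $23.48 | $1,209.84 | $1,748.86
4 | $1,748.86 | $13.99 | $1,209.84 | $553.01
5 | $553.01 | $4.42 | $557.43 | $0.00
Total interest: $32.90 + $32.90 + $23.48 + $13.99 + $4.42 = $107.69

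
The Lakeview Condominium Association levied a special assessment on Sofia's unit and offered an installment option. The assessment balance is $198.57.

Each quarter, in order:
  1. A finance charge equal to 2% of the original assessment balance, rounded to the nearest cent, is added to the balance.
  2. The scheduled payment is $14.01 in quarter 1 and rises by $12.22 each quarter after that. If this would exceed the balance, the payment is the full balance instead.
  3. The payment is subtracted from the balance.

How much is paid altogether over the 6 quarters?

$222.39

Quarter 1: opening $198.57; interest $3.97 → $202.54; payment $14.01; balance $188.53
Quarter 2: opening $188.53; interest $3.97 → $192.50; payment $26.23; balance $166.27
Quarter 3: opening $166.27; interest $3.97 → $170.24; payment $38.45; balance $131.79
Quarter 4: opening $131.79; interest $3.97 → $135.76; payment $50.67; balance $85.09
Quarter 5: opening $85.09; interest $3.97 → $89.06; payment $62.89; balance $26.17
Quarter 6: opening $26.17; interest $3.97 → $30.14; payment $30.14; balance $0.00
Total paid: $222.39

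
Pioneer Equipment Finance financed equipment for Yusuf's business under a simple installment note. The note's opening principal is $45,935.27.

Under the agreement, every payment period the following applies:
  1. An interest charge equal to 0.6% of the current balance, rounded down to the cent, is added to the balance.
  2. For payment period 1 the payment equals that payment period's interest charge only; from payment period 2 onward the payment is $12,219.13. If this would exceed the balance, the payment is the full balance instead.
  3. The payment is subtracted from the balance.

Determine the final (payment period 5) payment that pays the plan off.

$9,948.62

Payment period 1: $45,935.27 +$275.61 interest = $46,210.88; pay $275.61 → $45,935.27
Payment period 2: $45,935.27 +$275.61 interest = $46,210.88; pay $12,219.13 → $33,991.75
Payment period 3: $33,991.75 +$203.95 interest = $34,195.70; pay $12,219.13 → $21,976.57
Payment period 4: $21,976.57 +$131.85 interest = $22,108.42; pay $12,219.13 → $9,889.29
Payment period 5: $9,889.29 +$59.33 interest = $9,948.62; pay $9,948.62 → $0.00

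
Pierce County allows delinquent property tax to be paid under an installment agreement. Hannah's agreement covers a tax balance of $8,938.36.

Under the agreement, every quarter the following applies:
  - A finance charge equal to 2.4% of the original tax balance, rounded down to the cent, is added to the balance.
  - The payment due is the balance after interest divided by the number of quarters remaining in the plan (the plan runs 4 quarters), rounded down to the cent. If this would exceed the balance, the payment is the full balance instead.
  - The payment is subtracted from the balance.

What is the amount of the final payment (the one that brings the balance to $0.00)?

Quarter 1: $8,938.36 +$214.52 interest = $9,152.88; pay $2,288.22 → $6,864.66
Quarter 2: $6,864.66 +$214.52 interest = $7,079.18; pay $2,359.72 → $4,719.46
Quarter 3: $4,719.46 +$214.52 interest = $4,933.98; pay $2,466.99 → $2,466.99
Quarter 4: $2,466.99 +$214.52 interest = $2,681.51; pay $2,681.51 → $0.00

$2,681.51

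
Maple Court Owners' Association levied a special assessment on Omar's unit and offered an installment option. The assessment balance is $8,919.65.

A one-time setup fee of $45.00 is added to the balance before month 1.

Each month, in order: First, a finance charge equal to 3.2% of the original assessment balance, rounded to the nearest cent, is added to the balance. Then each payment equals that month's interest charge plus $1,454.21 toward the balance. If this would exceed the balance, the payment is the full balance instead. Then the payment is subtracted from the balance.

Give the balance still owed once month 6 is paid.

# | Opening | Interest | Payment | End bal
1 | $8,964.65 | $285.43 | $1,739.64 | $7,510.44
2 | $7,510.44 | $285.43 | $1,739.64 | $6,056.23
3 | $6,056.23 | $285.43 | $1,739.64 | $4,602.02
4 | $4,602.02 | $285.43 | $1,739.64 | $3,147.81
5 | $3,147.81 | $285.43 | $1,739.64 | $1,693.60
6 | $1,693.60 | $285.43 | $1,739.64 | $239.39

$239.39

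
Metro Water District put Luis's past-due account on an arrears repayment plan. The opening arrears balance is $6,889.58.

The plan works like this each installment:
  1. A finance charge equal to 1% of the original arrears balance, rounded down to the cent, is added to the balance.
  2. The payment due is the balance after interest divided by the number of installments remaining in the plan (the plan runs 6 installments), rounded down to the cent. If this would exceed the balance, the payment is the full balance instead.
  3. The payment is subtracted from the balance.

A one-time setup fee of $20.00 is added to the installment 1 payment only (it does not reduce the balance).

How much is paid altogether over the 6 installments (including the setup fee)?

Installment 1: opening $6,889.58; interest $68.89 → $6,958.47; payment $1,159.74 (+ $20.00 fee); balance $5,798.73
Installment 2: opening $5,798.73; interest $68.89 → $5,867.62; payment $1,173.52; balance $4,694.10
Installment 3: opening $4,694.10; interest $68.89 → $4,762.99; payment $1,190.74; balance $3,572.25
Installment 4: opening $3,572.25; interest $68.89 → $3,641.14; payment $1,213.71; balance $2,427.43
Installment 5: opening $2,427.43; interest $68.89 → $2,496.32; payment $1,248.16; balance $1,248.16
Installment 6: opening $1,248.16; interest $68.89 → $1,317.05; payment $1,317.05; balance $0.00
Total paid: $7,322.92

$7,322.92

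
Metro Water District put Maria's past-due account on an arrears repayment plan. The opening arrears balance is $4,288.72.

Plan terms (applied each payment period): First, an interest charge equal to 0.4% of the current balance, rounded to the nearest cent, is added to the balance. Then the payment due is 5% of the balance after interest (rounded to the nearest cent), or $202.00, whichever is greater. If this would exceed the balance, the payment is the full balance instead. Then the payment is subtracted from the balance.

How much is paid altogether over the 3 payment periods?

$622.64

Payment period 1: opening $4,288.72; interest $17.15 → $4,305.87; payment $215.29; balance $4,090.58
Payment period 2: opening $4,090.58; interest $16.36 → $4,106.94; payment $205.35; balance $3,901.59
Payment period 3: opening $3,901.59; interest $15.61 → $3,917.20; payment $202.00; balance $3,715.20
Total paid: $622.64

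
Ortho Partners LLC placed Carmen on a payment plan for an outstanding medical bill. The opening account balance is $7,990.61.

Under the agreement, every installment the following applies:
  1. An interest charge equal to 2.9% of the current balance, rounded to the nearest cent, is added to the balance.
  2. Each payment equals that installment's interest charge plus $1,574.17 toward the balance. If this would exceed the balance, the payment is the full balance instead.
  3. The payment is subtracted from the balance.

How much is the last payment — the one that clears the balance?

Installment 1: $7,990.61 +$231.73 interest = $8,222.34; pay $1,805.90 → $6,416.44
Installment 2: $6,416.44 +$186.08 interest = $6,602.52; pay $1,760.25 → $4,842.27
Installment 3: $4,842.27 +$140.43 interest = $4,982.70; pay $1,714.60 → $3,268.10
Installment 4: $3,268.10 +$94.77 interest = $3,362.87; pay $1,668.94 → $1,693.93
Installment 5: $1,693.93 +$49.12 interest = $1,743.05; pay $1,623.29 → $119.76
Installment 6: $119.76 +$3.47 interest = $123.23; pay $123.23 → $0.00

$123.23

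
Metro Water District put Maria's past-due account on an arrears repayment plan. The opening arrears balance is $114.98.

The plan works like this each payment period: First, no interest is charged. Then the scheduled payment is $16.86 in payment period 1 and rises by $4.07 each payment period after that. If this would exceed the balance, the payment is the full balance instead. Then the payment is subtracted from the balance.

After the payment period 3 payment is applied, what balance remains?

$52.19

Payment period 1: opening $114.98; payment $16.86; balance $98.12
Payment period 2: opening $98.12; payment $20.93; balance $77.19
Payment period 3: opening $77.19; payment $25.00; balance $52.19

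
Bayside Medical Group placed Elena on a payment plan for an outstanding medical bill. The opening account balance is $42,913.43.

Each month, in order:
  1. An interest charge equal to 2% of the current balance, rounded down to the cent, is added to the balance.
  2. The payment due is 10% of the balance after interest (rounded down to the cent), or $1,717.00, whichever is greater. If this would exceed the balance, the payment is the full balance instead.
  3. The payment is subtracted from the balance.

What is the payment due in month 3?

$3,688.74

Month 1: $42,913.43 +$858.26 interest = $43,771.69; pay $4,377.16 → $39,394.53
Month 2: $39,394.53 +$787.89 interest = $40,182.42; pay $4,018.24 → $36,164.18
Month 3: $36,164.18 +$723.28 interest = $36,887.46; pay $3,688.74 → $33,198.72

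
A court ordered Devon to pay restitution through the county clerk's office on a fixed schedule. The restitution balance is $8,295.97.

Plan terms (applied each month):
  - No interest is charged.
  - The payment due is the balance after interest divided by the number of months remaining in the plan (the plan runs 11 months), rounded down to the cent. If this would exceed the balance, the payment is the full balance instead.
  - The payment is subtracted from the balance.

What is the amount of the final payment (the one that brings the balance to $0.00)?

$754.18

Month 1: opening $8,295.97; payment $754.17; balance $7,541.80
Month 2: opening $7,541.80; payment $754.18; balance $6,787.62
Month 3: opening $6,787.62; payment $754.18; balance $6,033.44
Month 4: opening $6,033.44; payment $754.18; balance $5,279.26
Month 5: opening $5,279.26; payment $754.18; balance $4,525.08
Month 6: opening $4,525.08; payment $754.18; balance $3,770.90
Month 7: opening $3,770.90; payment $754.18; balance $3,016.72
Month 8: opening $3,016.72; payment $754.18; balance $2,262.54
Month 9: opening $2,262.54; payment $754.18; balance $1,508.36
Month 10: opening $1,508.36; payment $754.18; balance $754.18
Month 11: opening $754.18; payment $754.18; balance $0.00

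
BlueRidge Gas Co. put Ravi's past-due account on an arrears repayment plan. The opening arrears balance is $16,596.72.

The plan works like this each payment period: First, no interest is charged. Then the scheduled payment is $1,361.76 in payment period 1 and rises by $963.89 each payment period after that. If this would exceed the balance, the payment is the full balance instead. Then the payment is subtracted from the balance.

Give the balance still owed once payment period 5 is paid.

# | Opening | Payment | End bal
1 | $16,596.72 | $1,361.76 | $15,234.96
2 | $15,234.96 | $2,325.65 | $12,909.31
3 | $12,909.31 | $3,289.54 | $9,619.77
4 | $9,619.77 | $4,253.43 | $5,366.34
5 | $5,366.34 | $5,217.32 | $149.02

$149.02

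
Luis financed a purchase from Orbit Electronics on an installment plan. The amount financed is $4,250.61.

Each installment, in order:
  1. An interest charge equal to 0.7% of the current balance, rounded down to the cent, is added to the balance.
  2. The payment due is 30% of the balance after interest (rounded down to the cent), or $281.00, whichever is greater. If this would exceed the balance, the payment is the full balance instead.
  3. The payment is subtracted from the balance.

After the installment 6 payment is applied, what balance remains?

Installment 1: opening $4,250.61; interest $29.75 → $4,280.36; payment $1,284.10; balance $2,996.26
Installment 2: opening $2,996.26; interest $20.97 → $3,017.23; payment $905.16; balance $2,112.07
Installment 3: opening $2,112.07; interest $14.78 → $2,126.85; payment $638.05; balance $1,488.80
Installment 4: opening $1,488.80; interest $10.42 → $1,499.22; payment $449.76; balance $1,049.46
Installment 5: opening $1,049.46; interest $7.34 → $1,056.80; payment $317.04; balance $739.76
Installment 6: opening $739.76; interest $5.17 → $744.93; payment $281.00; balance $463.93

$463.93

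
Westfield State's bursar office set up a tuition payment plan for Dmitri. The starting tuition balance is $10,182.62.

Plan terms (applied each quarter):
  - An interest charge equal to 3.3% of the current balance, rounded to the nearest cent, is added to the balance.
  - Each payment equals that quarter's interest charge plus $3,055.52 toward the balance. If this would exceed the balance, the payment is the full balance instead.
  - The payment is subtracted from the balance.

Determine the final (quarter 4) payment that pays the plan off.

$1,049.59

Quarter 1: opening $10,182.62; interest $336.03 → $10,518.65; payment $3,391.55; balance $7,127.10
Quarter 2: opening $7,127.10; interest $235.19 → $7,362.29; payment $3,290.71; balance $4,071.58
Quarter 3: opening $4,071.58; interest $134.36 → $4,205.94; payment $3,189.88; balance $1,016.06
Quarter 4: opening $1,016.06; interest $33.53 → $1,049.59; payment $1,049.59; balance $0.00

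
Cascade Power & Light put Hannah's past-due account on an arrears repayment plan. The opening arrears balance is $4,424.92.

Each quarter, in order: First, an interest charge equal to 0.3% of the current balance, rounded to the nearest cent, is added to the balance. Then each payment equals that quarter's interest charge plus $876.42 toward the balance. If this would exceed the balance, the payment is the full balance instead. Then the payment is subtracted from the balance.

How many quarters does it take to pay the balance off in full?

6

Quarter 1: opening $4,424.92; interest $13.27 → $4,438.19; payment $889.69; balance $3,548.50
Quarter 2: opening $3,548.50; interest $10.65 → $3,559.15; payment $887.07; balance $2,672.08
Quarter 3: opening $2,672.08; interest $8.02 → $2,680.10; payment $884.44; balance $1,795.66
Quarter 4: opening $1,795.66; interest $5.39 → $1,801.05; payment $881.81; balance $919.24
Quarter 5: opening $919.24; interest $2.76 → $922.00; payment $879.18; balance $42.82
Quarter 6: opening $42.82; interest $0.13 → $42.95; payment $42.95; balance $0.00
Balance reaches $0.00 in quarter 6.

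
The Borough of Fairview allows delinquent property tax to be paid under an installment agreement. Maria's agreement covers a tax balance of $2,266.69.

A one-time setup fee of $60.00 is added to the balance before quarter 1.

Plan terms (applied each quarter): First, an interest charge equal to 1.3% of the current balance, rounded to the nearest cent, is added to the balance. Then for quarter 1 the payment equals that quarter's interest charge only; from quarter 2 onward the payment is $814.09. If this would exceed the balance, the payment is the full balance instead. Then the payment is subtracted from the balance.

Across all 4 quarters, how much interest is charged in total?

$90.29

Quarter 1: opening $2,326.69; interest $30.25 → $2,356.94; payment $30.25; balance $2,326.69
Quarter 2: opening $2,326.69; interest $30.25 → $2,356.94; payment $814.09; balance $1,542.85
Quarter 3: opening $1,542.85; interest $20.06 → $1,562.91; payment $814.09; balance $748.82
Quarter 4: opening $748.82; interest $9.73 → $758.55; payment $758.55; balance $0.00
Total interest: $30.25 + $30.25 + $20.06 + $9.73 = $90.29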